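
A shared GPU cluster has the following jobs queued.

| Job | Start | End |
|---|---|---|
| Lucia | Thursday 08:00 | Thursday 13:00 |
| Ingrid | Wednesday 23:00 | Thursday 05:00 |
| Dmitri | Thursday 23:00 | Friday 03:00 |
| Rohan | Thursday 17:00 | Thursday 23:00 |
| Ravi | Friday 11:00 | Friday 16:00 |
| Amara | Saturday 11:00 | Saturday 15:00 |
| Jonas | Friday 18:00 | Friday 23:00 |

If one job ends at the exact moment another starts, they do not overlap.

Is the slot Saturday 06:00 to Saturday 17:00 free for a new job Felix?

No — it overlaps Amara

Ingrid: ends Thursday 05:00 at or before Felix starts Saturday 06:00 → clear.
Lucia: ends Thursday 13:00 at or before Felix starts Saturday 06:00 → clear.
Rohan: ends Thursday 23:00 at or before Felix starts Saturday 06:00 → clear.
Dmitri: ends Friday 03:00 at or before Felix starts Saturday 06:00 → clear.
Ravi: ends Friday 16:00 at or before Felix starts Saturday 06:00 → clear.
Jonas: ends Friday 23:00 at or before Felix starts Saturday 06:00 → clear.
Amara: starts Saturday 11:00 before Felix ends Saturday 17:00, and ends Saturday 15:00 after Felix starts Saturday 06:00 → overlap.
Felix overlaps Amara.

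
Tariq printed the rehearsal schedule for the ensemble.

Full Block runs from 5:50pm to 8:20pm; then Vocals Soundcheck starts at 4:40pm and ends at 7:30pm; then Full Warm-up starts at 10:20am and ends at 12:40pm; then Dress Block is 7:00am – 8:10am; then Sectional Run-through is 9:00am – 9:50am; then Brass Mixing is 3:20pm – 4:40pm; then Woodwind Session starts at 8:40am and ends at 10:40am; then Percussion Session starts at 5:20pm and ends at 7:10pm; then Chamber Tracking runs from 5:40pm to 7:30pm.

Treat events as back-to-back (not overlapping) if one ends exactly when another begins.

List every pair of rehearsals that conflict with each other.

Chamber Tracking & Full Block, Chamber Tracking & Percussion Session, Chamber Tracking & Vocals Soundcheck, Full Block & Percussion Session, Full Block & Vocals Soundcheck, Full Warm-up & Woodwind Session, Percussion Session & Vocals Soundcheck, Sectional Run-through & Woodwind Session

Sorted by start: Dress Block, Woodwind Session, Sectional Run-through, Full Warm-up, Brass Mixing, Vocals Soundcheck, Percussion Session, Chamber Tracking, Full Block.
Woodwind Session starts after Dress Block ends, so Dress Block has no further overlaps.
Sectional Run-through starts before Woodwind Session ends → Woodwind Session and Sectional Run-through overlap.
Full Warm-up starts before Woodwind Session ends → Woodwind Session and Full Warm-up overlap.
Brass Mixing starts after Woodwind Session ends, so Woodwind Session has no further overlaps.
Full Warm-up starts after Sectional Run-through ends, so Sectional Run-through has no further overlaps.
Brass Mixing starts after Full Warm-up ends, so Full Warm-up has no further overlaps.
Vocals Soundcheck starts exactly when Brass Mixing ends (back-to-back, no overlap), so Brass Mixing has no further overlaps.
Percussion Session starts before Vocals Soundcheck ends → Vocals Soundcheck and Percussion Session overlap.
Chamber Tracking starts before Vocals Soundcheck ends → Vocals Soundcheck and Chamber Tracking overlap.
Full Block starts before Vocals Soundcheck ends → Vocals Soundcheck and Full Block overlap.
Chamber Tracking starts before Percussion Session ends → Percussion Session and Chamber Tracking overlap.
Full Block starts before Percussion Session ends → Percussion Session and Full Block overlap.
Full Block starts before Chamber Tracking ends → Chamber Tracking and Full Block overlap.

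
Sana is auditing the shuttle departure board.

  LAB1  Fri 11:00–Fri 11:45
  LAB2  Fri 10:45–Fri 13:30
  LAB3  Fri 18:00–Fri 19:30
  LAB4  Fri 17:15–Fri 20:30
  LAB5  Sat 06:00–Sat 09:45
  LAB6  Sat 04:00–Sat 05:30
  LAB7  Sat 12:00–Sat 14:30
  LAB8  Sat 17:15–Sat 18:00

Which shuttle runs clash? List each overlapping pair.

Sorted by start: LAB2, LAB1, LAB4, LAB3, LAB6, LAB5, LAB7, LAB8.
LAB1 starts before LAB2 ends → LAB2 and LAB1 overlap.
LAB4 starts after LAB2 ends — done with LAB2.
LAB4 starts after LAB1 ends — done with LAB1.
LAB3 starts before LAB4 ends → LAB4 and LAB3 overlap.
LAB6 starts after LAB4 ends — done with LAB4.
LAB6 starts after LAB3 ends — done with LAB3.
LAB5 starts after LAB6 ends — done with LAB6.
LAB7 starts after LAB5 ends — done with LAB5.
LAB8 starts after LAB7 ends.

LAB1 & LAB2, LAB3 & LAB4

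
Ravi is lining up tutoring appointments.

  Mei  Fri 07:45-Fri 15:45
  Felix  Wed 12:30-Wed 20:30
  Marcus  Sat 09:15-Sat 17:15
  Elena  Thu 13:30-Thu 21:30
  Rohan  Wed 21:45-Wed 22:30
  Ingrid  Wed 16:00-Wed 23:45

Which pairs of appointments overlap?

Check each pair: they overlap iff neither finishes before the other starts.
Sorted by start: Felix, Ingrid, Rohan, Elena, Mei, Marcus.
Ingrid starts before Felix ends → Felix and Ingrid overlap.
Rohan starts after Felix ends; Felix is clear from here.
Rohan starts before Ingrid ends → Ingrid and Rohan overlap.
Elena starts after Ingrid ends; Ingrid is clear from here.
Elena starts after Rohan ends; Rohan is clear from here.
Mei starts after Elena ends; Elena is clear from here.
Marcus starts after Mei ends.

Felix & Ingrid, Ingrid & Rohan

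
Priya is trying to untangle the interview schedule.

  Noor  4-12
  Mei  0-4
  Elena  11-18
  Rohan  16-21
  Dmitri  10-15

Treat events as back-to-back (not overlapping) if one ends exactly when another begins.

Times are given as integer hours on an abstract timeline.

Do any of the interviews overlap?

Sorted by start: Mei, Noor, Dmitri, Elena, Rohan.
Noor starts exactly when Mei ends (back-to-back, no overlap), so nothing later overlaps Mei either.
Dmitri starts before Noor ends → Noor and Dmitri overlap.
That's a conflict, so the schedule is not conflict-free.

Yes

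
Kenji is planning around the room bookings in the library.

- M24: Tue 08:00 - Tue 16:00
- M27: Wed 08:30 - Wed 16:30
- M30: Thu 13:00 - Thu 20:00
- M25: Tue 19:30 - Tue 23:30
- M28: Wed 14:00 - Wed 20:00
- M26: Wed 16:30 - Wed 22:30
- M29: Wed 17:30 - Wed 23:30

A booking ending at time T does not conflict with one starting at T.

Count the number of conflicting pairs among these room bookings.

4

Two intervals overlap when each starts before the other ends.
Sorted by start: M24, M25, M27, M28, M26, M29, M30.
M25 starts after M24 ends; M24 is clear from here.
M27 starts after M25 ends; M25 is clear from here.
M28 starts before M27 ends → M27 and M28 overlap.
M26 starts exactly when M27 ends (back-to-back, no overlap); M27 is clear from here.
M26 starts before M28 ends → M28 and M26 overlap.
M29 starts before M28 ends → M28 and M29 overlap.
M30 starts after M28 ends.
M29 starts before M26 ends → M26 and M29 overlap.
M30 starts after M26 ends.
M30 starts after M29 ends.
Overlapping pairs: M26 & M28, M26 & M29, M27 & M28, M28 & M29 — 4 in total.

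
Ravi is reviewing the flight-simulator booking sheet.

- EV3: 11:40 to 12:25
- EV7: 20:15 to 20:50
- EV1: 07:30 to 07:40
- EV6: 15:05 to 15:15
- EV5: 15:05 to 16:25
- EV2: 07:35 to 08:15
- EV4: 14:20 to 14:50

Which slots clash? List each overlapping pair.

Sorted by start: EV1, EV2, EV3, EV4, EV5, EV6, EV7.
EV2 starts before EV1 ends → EV1 and EV2 overlap.
EV3 starts after EV1 ends — done with EV1.
EV3 starts after EV2 ends — done with EV2.
EV4 starts after EV3 ends — done with EV3.
EV5 starts after EV4 ends — done with EV4.
EV6 starts before EV5 ends → EV5 and EV6 overlap.
EV7 starts after EV5 ends.
EV7 starts after EV6 ends.

EV1 & EV2, EV5 & EV6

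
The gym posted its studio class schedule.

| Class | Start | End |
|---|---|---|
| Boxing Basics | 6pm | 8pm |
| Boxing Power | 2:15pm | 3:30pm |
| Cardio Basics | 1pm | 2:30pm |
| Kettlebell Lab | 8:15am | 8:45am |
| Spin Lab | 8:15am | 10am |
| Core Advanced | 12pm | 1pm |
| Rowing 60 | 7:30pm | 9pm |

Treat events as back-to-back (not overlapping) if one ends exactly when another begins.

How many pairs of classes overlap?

Check each pair: they overlap iff neither finishes before the other starts.
Sorted by start: Spin Lab, Kettlebell Lab, Core Advanced, Cardio Basics, Boxing Power, Boxing Basics, Rowing 60.
Kettlebell Lab starts before Spin Lab ends → Spin Lab and Kettlebell Lab overlap.
Core Advanced starts after Spin Lab ends; Spin Lab is clear from here.
Core Advanced starts after Kettlebell Lab ends; Kettlebell Lab is clear from here.
Cardio Basics starts exactly when Core Advanced ends (back-to-back, no overlap); Core Advanced is clear from here.
Boxing Power starts before Cardio Basics ends → Cardio Basics and Boxing Power overlap.
Boxing Basics starts after Cardio Basics ends; Cardio Basics is clear from here.
Boxing Basics starts after Boxing Power ends; Boxing Power is clear from here.
Rowing 60 starts before Boxing Basics ends → Boxing Basics and Rowing 60 overlap.
Overlapping pairs: Boxing Basics & Rowing 60, Boxing Power & Cardio Basics, Kettlebell Lab & Spin Lab — 3 in total.

3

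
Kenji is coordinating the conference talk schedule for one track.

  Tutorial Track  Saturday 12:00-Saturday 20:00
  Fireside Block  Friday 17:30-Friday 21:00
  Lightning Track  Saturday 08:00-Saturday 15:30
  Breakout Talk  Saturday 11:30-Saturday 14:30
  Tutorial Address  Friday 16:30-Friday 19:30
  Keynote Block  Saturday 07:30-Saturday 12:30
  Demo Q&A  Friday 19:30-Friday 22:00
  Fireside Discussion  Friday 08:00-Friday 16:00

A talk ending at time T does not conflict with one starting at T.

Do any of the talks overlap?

Sorted by start: Fireside Discussion, Tutorial Address, Fireside Block, Demo Q&A, Keynote Block, Lightning Track, Breakout Talk, Tutorial Track.
Tutorial Address starts after Fireside Discussion ends, so Fireside Discussion has no further overlaps.
Fireside Block starts before Tutorial Address ends → Tutorial Address and Fireside Block overlap.
That's a conflict, so the schedule is not conflict-free.

Yes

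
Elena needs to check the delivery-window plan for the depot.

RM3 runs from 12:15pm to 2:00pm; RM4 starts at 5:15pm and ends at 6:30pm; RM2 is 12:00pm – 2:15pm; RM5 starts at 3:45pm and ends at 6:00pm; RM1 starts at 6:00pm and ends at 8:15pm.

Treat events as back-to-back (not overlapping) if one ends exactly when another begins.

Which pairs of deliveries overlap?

RM1 & RM4, RM2 & RM3, RM4 & RM5

Two intervals overlap when each starts before the other ends.
Sorted by start: RM2, RM3, RM5, RM4, RM1.
RM3 starts before RM2 ends → RM2 and RM3 overlap.
RM5 starts after RM2 ends, so RM2 has no further overlaps.
RM5 starts after RM3 ends, so RM3 has no further overlaps.
RM4 starts before RM5 ends → RM5 and RM4 overlap.
RM1 starts exactly when RM5 ends (back-to-back, no overlap).
RM1 starts before RM4 ends → RM4 and RM1 overlap.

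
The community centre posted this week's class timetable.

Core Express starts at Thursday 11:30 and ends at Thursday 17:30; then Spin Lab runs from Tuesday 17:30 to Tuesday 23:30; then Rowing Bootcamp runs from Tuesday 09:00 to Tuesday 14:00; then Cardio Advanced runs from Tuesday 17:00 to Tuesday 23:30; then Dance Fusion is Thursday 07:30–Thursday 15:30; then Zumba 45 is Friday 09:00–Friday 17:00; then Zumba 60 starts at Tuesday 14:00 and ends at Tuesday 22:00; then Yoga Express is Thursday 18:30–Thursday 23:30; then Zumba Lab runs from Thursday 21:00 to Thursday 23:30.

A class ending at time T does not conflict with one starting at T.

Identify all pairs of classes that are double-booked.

Sorted by start: Rowing Bootcamp, Zumba 60, Cardio Advanced, Spin Lab, Dance Fusion, Core Express, Yoga Express, Zumba Lab, Zumba 45.
Zumba 60 starts exactly when Rowing Bootcamp ends (back-to-back, no overlap), so nothing later overlaps Rowing Bootcamp either.
Cardio Advanced starts before Zumba 60 ends → Zumba 60 and Cardio Advanced overlap.
Spin Lab starts before Zumba 60 ends → Zumba 60 and Spin Lab overlap.
Dance Fusion starts after Zumba 60 ends, so nothing later overlaps Zumba 60 either.
Spin Lab starts before Cardio Advanced ends → Cardio Advanced and Spin Lab overlap.
Dance Fusion starts after Cardio Advanced ends, so nothing later overlaps Cardio Advanced either.
Dance Fusion starts after Spin Lab ends, so nothing later overlaps Spin Lab either.
Core Express starts before Dance Fusion ends → Dance Fusion and Core Express overlap.
Yoga Express starts after Dance Fusion ends, so nothing later overlaps Dance Fusion either.
Yoga Express starts after Core Express ends, so nothing later overlaps Core Express either.
Zumba Lab starts before Yoga Express ends → Yoga Express and Zumba Lab overlap.
Zumba 45 starts after Yoga Express ends.
Zumba 45 starts after Zumba Lab ends.

Cardio Advanced & Spin Lab, Cardio Advanced & Zumba 60, Core Express & Dance Fusion, Spin Lab & Zumba 60, Yoga Express & Zumba Lab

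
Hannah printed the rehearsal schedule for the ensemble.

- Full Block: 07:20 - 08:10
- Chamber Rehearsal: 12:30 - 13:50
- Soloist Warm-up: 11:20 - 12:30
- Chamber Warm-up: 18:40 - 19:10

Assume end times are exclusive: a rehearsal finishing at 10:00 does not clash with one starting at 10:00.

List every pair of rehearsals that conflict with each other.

none

Sorted by start: Full Block, Soloist Warm-up, Chamber Rehearsal, Chamber Warm-up.
Soloist Warm-up starts after Full Block ends, so Full Block has no further overlaps.
Chamber Rehearsal starts exactly when Soloist Warm-up ends (back-to-back, no overlap), so Soloist Warm-up has no further overlaps.
Chamber Warm-up starts after Chamber Rehearsal ends.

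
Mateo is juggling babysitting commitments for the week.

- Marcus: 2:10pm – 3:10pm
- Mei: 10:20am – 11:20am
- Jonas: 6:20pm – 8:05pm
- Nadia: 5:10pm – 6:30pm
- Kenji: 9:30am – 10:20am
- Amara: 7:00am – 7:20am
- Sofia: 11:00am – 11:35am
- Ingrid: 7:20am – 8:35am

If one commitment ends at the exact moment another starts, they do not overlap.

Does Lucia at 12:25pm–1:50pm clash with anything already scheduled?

Amara: ends 7:20am at or before Lucia starts 12:25pm → clear.
Ingrid: ends 8:35am at or before Lucia starts 12:25pm → clear.
Kenji: ends 10:20am at or before Lucia starts 12:25pm → clear.
Mei: ends 11:20am at or before Lucia starts 12:25pm → clear.
Sofia: ends 11:35am at or before Lucia starts 12:25pm → clear.
Marcus: starts 2:10pm at or after Lucia ends 1:50pm → clear.
Nadia: starts 5:10pm at or after Lucia ends 1:50pm → clear.
Jonas: starts 6:20pm at or after Lucia ends 1:50pm → clear.

No — it doesn't clash with anything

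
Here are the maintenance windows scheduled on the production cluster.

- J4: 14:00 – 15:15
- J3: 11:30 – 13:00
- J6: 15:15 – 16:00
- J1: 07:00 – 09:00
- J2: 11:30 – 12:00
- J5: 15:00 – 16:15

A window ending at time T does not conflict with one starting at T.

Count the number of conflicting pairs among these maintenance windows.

3

Sorted by start: J1, J2, J3, J4, J5, J6.
J2 starts after J1 ends, so nothing later overlaps J1 either.
J3 starts before J2 ends → J2 and J3 overlap.
J4 starts after J2 ends, so nothing later overlaps J2 either.
J4 starts after J3 ends, so nothing later overlaps J3 either.
J5 starts before J4 ends → J4 and J5 overlap.
J6 starts exactly when J4 ends (back-to-back, no overlap).
J6 starts before J5 ends → J5 and J6 overlap.
Overlapping pairs: J2 & J3, J4 & J5, J5 & J6 — 3 in total.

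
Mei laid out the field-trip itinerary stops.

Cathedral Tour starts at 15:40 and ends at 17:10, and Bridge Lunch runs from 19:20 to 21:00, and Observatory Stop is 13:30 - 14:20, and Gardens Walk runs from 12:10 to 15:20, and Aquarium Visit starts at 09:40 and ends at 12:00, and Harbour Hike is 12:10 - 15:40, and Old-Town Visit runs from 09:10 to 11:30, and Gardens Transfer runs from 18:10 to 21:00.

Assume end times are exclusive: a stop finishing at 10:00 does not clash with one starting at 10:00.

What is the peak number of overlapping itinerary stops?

3

Sweep the timeline, counting +1 at each start and −1 at each end (ends before starts at a tie):
09:10 start Old-Town Visit → 1
09:40 start Aquarium Visit → 2
11:30 end Old-Town Visit → 1
12:00 end Aquarium Visit → 0
12:10 start Gardens Walk → 1
12:10 start Harbour Hike → 2
13:30 start Observatory Stop → 3
14:20 end Observatory Stop → 2
15:20 end Gardens Walk → 1
15:40 end Harbour Hike → 0
15:40 start Cathedral Tour → 1
17:10 end Cathedral Tour → 0
18:10 start Gardens Transfer → 1
19:20 start Bridge Lunch → 2
21:00 end Bridge Lunch → 1
21:00 end Gardens Transfer → 0
Peak is 3, at 13:30 (Gardens Walk, Harbour Hike, Observatory Stop).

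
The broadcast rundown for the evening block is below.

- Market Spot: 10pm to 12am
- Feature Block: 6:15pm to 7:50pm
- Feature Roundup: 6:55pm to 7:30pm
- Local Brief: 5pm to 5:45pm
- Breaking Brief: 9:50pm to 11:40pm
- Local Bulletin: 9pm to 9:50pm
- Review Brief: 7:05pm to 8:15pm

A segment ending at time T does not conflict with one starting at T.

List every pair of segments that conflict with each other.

Sorted by start: Local Brief, Feature Block, Feature Roundup, Review Brief, Local Bulletin, Breaking Brief, Market Spot.
Feature Block starts after Local Brief ends; Local Brief is clear from here.
Feature Roundup starts before Feature Block ends → Feature Block and Feature Roundup overlap.
Review Brief starts before Feature Block ends → Feature Block and Review Brief overlap.
Local Bulletin starts after Feature Block ends; Feature Block is clear from here.
Review Brief starts before Feature Roundup ends → Feature Roundup and Review Brief overlap.
Local Bulletin starts after Feature Roundup ends; Feature Roundup is clear from here.
Local Bulletin starts after Review Brief ends; Review Brief is clear from here.
Breaking Brief starts exactly when Local Bulletin ends (back-to-back, no overlap); Local Bulletin is clear from here.
Market Spot starts before Breaking Brief ends → Breaking Brief and Market Spot overlap.

Breaking Brief & Market Spot, Feature Block & Feature Roundup, Feature Block & Review Brief, Feature Roundup & Review Brief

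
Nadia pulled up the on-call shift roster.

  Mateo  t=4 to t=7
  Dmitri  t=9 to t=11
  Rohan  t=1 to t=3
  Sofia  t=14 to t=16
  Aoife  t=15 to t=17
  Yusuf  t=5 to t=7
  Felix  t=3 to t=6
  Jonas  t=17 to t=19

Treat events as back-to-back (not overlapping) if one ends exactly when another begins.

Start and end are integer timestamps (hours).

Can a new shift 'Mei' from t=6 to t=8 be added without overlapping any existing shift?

Rohan: ends t=3 at or before Mei starts t=6 → clear.
Felix: ends t=6 at or before Mei starts t=6 → clear.
Mateo: starts t=4 before Mei ends t=8, and ends t=7 after Mei starts t=6 → overlap.
Yusuf: starts t=5 before Mei ends t=8, and ends t=7 after Mei starts t=6 → overlap.
Dmitri: starts t=9 at or after Mei ends t=8 → clear.
Sofia: starts t=14 at or after Mei ends t=8 → clear.
Aoife: starts t=15 at or after Mei ends t=8 → clear.
Jonas: starts t=17 at or after Mei ends t=8 → clear.
Mei overlaps Mateo, Yusuf.

No — it overlaps Mateo, Yusuf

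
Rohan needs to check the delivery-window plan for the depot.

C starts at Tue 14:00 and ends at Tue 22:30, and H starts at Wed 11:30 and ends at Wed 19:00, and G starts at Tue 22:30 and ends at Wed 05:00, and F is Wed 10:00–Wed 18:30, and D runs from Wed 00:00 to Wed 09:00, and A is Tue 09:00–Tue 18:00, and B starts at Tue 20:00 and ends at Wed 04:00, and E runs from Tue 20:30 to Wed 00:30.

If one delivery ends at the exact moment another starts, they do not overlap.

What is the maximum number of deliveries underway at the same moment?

4

Sweep the timeline, counting +1 at each start and −1 at each end (ends before starts at a tie):
Tue 09:00 start A → 1
Tue 14:00 start C → 2
Tue 18:00 end A → 1
Tue 20:00 start B → 2
Tue 20:30 start E → 3
Tue 22:30 end C → 2
Tue 22:30 start G → 3
Wed 00:00 start D → 4
Wed 00:30 end E → 3
Wed 04:00 end B → 2
Wed 05:00 end G → 1
Wed 09:00 end D → 0
Wed 10:00 start F → 1
Wed 11:30 start H → 2
Wed 18:30 end F → 1
Wed 19:00 end H → 0
Peak is 4, at Wed 00:00 (B, D, E, G).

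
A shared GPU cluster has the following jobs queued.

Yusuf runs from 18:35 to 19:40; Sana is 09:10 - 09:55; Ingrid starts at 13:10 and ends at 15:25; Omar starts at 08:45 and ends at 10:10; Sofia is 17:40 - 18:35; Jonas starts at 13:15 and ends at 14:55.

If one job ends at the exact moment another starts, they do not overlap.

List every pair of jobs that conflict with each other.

Ingrid & Jonas, Omar & Sana

Sorted by start: Omar, Sana, Ingrid, Jonas, Sofia, Yusuf.
Sana starts before Omar ends → Omar and Sana overlap.
Ingrid starts after Omar ends — done with Omar.
Ingrid starts after Sana ends — done with Sana.
Jonas starts before Ingrid ends → Ingrid and Jonas overlap.
Sofia starts after Ingrid ends — done with Ingrid.
Sofia starts after Jonas ends — done with Jonas.
Yusuf starts exactly when Sofia ends (back-to-back, no overlap).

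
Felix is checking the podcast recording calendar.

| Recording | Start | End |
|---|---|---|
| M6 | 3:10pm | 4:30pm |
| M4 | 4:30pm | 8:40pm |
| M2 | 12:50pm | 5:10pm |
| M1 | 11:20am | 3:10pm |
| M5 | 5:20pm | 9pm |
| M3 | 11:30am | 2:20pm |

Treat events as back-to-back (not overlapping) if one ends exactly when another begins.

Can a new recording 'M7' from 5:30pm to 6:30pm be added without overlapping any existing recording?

M1: ends 3:10pm at or before M7 starts 5:30pm → clear.
M3: ends 2:20pm at or before M7 starts 5:30pm → clear.
M2: ends 5:10pm at or before M7 starts 5:30pm → clear.
M6: ends 4:30pm at or before M7 starts 5:30pm → clear.
M4: starts 4:30pm before M7 ends 6:30pm, and ends 8:40pm after M7 starts 5:30pm → overlap.
M5: starts 5:20pm before M7 ends 6:30pm, and ends 9pm after M7 starts 5:30pm → overlap.
M7 overlaps M4, M5.

No — it overlaps M4, M5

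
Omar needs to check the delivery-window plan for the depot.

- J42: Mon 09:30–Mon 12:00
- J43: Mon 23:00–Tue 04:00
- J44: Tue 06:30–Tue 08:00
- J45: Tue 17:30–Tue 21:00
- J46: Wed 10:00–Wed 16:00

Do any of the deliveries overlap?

Two intervals overlap when each starts before the other ends.
Sorted by start: J42, J43, J44, J45, J46.
J43 starts after J42 ends, so J42 has no further overlaps.
J44 starts after J43 ends, so J43 has no further overlaps.
J45 starts after J44 ends, so J44 has no further overlaps.
J46 starts after J45 ends.
Every pair is clear; the schedule has no overlaps.

No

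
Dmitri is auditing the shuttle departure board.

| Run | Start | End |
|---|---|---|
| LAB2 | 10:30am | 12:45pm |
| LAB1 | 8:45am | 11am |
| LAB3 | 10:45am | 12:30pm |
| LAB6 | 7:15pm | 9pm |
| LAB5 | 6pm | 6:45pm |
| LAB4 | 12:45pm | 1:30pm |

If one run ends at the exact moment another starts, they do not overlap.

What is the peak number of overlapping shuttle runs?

Sort all start/end points and keep a running count:
8:45am start LAB1 → 1
10:30am start LAB2 → 2
10:45am start LAB3 → 3
11am end LAB1 → 2
12:30pm end LAB3 → 1
12:45pm end LAB2 → 0
12:45pm start LAB4 → 1
1:30pm end LAB4 → 0
6pm start LAB5 → 1
6:45pm end LAB5 → 0
7:15pm start LAB6 → 1
9pm end LAB6 → 0
Peak is 3, at 10:45am (LAB1, LAB2, LAB3).

3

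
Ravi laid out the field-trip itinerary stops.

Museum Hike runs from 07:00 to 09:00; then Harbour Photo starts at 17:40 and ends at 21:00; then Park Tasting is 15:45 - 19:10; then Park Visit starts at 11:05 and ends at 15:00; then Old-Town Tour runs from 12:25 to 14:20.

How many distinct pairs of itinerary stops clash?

Sorted by start: Museum Hike, Park Visit, Old-Town Tour, Park Tasting, Harbour Photo.
Park Visit starts after Museum Hike ends, so Museum Hike has no further overlaps.
Old-Town Tour starts before Park Visit ends → Park Visit and Old-Town Tour overlap.
Park Tasting starts after Park Visit ends, so Park Visit has no further overlaps.
Park Tasting starts after Old-Town Tour ends, so Old-Town Tour has no further overlaps.
Harbour Photo starts before Park Tasting ends → Park Tasting and Harbour Photo overlap.
Overlapping pairs: Harbour Photo & Park Tasting, Old-Town Tour & Park Visit — 2 in total.

2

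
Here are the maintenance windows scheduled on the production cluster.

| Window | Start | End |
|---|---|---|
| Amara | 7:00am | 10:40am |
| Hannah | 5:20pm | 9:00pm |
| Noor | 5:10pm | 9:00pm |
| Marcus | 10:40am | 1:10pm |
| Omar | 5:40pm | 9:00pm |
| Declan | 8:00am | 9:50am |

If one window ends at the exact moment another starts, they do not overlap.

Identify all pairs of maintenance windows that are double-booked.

Sorted by start: Amara, Declan, Marcus, Noor, Hannah, Omar.
Declan starts before Amara ends → Amara and Declan overlap.
Marcus starts exactly when Amara ends (back-to-back, no overlap); Amara is clear from here.
Marcus starts after Declan ends; Declan is clear from here.
Noor starts after Marcus ends; Marcus is clear from here.
Hannah starts before Noor ends → Noor and Hannah overlap.
Omar starts before Noor ends → Noor and Omar overlap.
Omar starts before Hannah ends → Hannah and Omar overlap.

Amara & Declan, Hannah & Noor, Hannah & Omar, Noor & Omar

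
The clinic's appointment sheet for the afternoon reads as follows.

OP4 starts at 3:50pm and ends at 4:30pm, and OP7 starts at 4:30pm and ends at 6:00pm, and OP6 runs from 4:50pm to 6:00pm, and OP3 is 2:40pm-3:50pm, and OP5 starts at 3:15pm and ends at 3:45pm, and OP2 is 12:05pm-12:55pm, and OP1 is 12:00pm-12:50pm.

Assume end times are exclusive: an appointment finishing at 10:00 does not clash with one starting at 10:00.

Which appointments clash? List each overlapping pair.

OP1 & OP2, OP3 & OP5, OP6 & OP7

Two intervals overlap when each starts before the other ends.
Sorted by start: OP1, OP2, OP3, OP5, OP4, OP7, OP6.
OP2 starts before OP1 ends → OP1 and OP2 overlap.
OP3 starts after OP1 ends, so OP1 has no further overlaps.
OP3 starts after OP2 ends, so OP2 has no further overlaps.
OP5 starts before OP3 ends → OP3 and OP5 overlap.
OP4 starts exactly when OP3 ends (back-to-back, no overlap), so OP3 has no further overlaps.
OP4 starts after OP5 ends, so OP5 has no further overlaps.
OP7 starts exactly when OP4 ends (back-to-back, no overlap), so OP4 has no further overlaps.
OP6 starts before OP7 ends → OP7 and OP6 overlap.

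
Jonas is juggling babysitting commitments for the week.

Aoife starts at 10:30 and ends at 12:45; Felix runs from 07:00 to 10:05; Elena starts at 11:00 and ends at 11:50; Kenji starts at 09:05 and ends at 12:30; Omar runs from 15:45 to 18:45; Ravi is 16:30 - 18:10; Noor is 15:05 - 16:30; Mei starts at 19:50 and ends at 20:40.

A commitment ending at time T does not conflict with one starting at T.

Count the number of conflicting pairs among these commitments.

6

Sorted by start: Felix, Kenji, Aoife, Elena, Noor, Omar, Ravi, Mei.
Kenji starts before Felix ends → Felix and Kenji overlap.
Aoife starts after Felix ends — done with Felix.
Aoife starts before Kenji ends → Kenji and Aoife overlap.
Elena starts before Kenji ends → Kenji and Elena overlap.
Noor starts after Kenji ends — done with Kenji.
Elena starts before Aoife ends → Aoife and Elena overlap.
Noor starts after Aoife ends — done with Aoife.
Noor starts after Elena ends — done with Elena.
Omar starts before Noor ends → Noor and Omar overlap.
Ravi starts exactly when Noor ends (back-to-back, no overlap) — done with Noor.
Ravi starts before Omar ends → Omar and Ravi overlap.
Mei starts after Omar ends.
Mei starts after Ravi ends.
Overlapping pairs: Aoife & Elena, Aoife & Kenji, Elena & Kenji, Felix & Kenji, Noor & Omar, Omar & Ravi — 6 in total.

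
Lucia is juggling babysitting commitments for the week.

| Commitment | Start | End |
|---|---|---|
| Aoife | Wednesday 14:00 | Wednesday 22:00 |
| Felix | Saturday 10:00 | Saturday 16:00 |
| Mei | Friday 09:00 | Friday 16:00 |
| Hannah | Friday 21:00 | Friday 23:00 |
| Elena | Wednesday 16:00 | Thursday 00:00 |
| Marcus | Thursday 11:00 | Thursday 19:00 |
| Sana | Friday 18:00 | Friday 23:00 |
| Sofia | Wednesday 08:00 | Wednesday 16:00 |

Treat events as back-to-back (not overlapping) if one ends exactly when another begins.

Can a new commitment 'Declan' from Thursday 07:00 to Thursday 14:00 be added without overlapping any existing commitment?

No — it overlaps Marcus

Sofia: ends Wednesday 16:00 at or before Declan starts Thursday 07:00 → clear.
Aoife: ends Wednesday 22:00 at or before Declan starts Thursday 07:00 → clear.
Elena: ends Thursday 00:00 at or before Declan starts Thursday 07:00 → clear.
Marcus: starts Thursday 11:00 before Declan ends Thursday 14:00, and ends Thursday 19:00 after Declan starts Thursday 07:00 → overlap.
Mei: starts Friday 09:00 at or after Declan ends Thursday 14:00 → clear.
Sana: starts Friday 18:00 at or after Declan ends Thursday 14:00 → clear.
Hannah: starts Friday 21:00 at or after Declan ends Thursday 14:00 → clear.
Felix: starts Saturday 10:00 at or after Declan ends Thursday 14:00 → clear.
Declan overlaps Marcus.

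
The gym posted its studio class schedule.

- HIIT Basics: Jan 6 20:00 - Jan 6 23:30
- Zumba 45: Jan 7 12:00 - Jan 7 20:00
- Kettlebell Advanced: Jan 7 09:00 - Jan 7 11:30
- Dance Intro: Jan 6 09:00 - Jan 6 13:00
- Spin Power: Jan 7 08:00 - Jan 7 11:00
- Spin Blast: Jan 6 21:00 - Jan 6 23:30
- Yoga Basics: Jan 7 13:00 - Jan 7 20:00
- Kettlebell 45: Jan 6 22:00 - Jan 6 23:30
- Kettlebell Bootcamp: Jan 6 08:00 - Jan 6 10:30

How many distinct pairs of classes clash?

Sorted by start: Kettlebell Bootcamp, Dance Intro, HIIT Basics, Spin Blast, Kettlebell 45, Spin Power, Kettlebell Advanced, Zumba 45, Yoga Basics.
Dance Intro starts before Kettlebell Bootcamp ends → Kettlebell Bootcamp and Dance Intro overlap.
HIIT Basics starts after Kettlebell Bootcamp ends, so Kettlebell Bootcamp has no further overlaps.
HIIT Basics starts after Dance Intro ends, so Dance Intro has no further overlaps.
Spin Blast starts before HIIT Basics ends → HIIT Basics and Spin Blast overlap.
Kettlebell 45 starts before HIIT Basics ends → HIIT Basics and Kettlebell 45 overlap.
Spin Power starts after HIIT Basics ends, so HIIT Basics has no further overlaps.
Kettlebell 45 starts before Spin Blast ends → Spin Blast and Kettlebell 45 overlap.
Spin Power starts after Spin Blast ends, so Spin Blast has no further overlaps.
Spin Power starts after Kettlebell 45 ends, so Kettlebell 45 has no further overlaps.
Kettlebell Advanced starts before Spin Power ends → Spin Power and Kettlebell Advanced overlap.
Zumba 45 starts after Spin Power ends, so Spin Power has no further overlaps.
Zumba 45 starts after Kettlebell Advanced ends, so Kettlebell Advanced has no further overlaps.
Yoga Basics starts before Zumba 45 ends → Zumba 45 and Yoga Basics overlap.
Overlapping pairs: Dance Intro & Kettlebell Bootcamp, HIIT Basics & Kettlebell 45, HIIT Basics & Spin Blast, Kettlebell 45 & Spin Blast, Kettlebell Advanced & Spin Power, Yoga Basics & Zumba 45 — 6 in total.

6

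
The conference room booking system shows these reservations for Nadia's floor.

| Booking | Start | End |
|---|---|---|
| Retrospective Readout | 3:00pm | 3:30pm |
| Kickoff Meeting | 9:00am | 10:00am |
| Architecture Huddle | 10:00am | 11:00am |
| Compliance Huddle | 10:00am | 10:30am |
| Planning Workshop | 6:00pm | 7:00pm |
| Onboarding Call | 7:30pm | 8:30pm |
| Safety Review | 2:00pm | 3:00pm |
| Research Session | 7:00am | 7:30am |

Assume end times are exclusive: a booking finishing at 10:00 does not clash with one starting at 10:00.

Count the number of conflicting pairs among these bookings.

Sorted by start: Research Session, Kickoff Meeting, Architecture Huddle, Compliance Huddle, Safety Review, Retrospective Readout, Planning Workshop, Onboarding Call.
Kickoff Meeting starts after Research Session ends, so Research Session has no further overlaps.
Architecture Huddle starts exactly when Kickoff Meeting ends (back-to-back, no overlap), so Kickoff Meeting has no further overlaps.
Compliance Huddle starts before Architecture Huddle ends → Architecture Huddle and Compliance Huddle overlap.
Safety Review starts after Architecture Huddle ends, so Architecture Huddle has no further overlaps.
Safety Review starts after Compliance Huddle ends, so Compliance Huddle has no further overlaps.
Retrospective Readout starts exactly when Safety Review ends (back-to-back, no overlap), so Safety Review has no further overlaps.
Planning Workshop starts after Retrospective Readout ends, so Retrospective Readout has no further overlaps.
Onboarding Call starts after Planning Workshop ends.
Overlapping pairs: Architecture Huddle & Compliance Huddle — 1 in total.

1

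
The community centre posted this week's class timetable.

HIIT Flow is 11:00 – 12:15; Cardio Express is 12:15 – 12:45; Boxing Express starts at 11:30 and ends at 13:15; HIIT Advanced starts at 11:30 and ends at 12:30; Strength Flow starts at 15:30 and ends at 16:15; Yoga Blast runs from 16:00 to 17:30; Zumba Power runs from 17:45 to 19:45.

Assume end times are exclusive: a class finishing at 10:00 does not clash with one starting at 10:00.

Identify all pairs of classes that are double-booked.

Boxing Express & Cardio Express, Boxing Express & HIIT Advanced, Boxing Express & HIIT Flow, Cardio Express & HIIT Advanced, HIIT Advanced & HIIT Flow, Strength Flow & Yoga Blast

Two intervals overlap when each starts before the other ends.
Sorted by start: HIIT Flow, HIIT Advanced, Boxing Express, Cardio Express, Strength Flow, Yoga Blast, Zumba Power.
HIIT Advanced starts before HIIT Flow ends → HIIT Flow and HIIT Advanced overlap.
Boxing Express starts before HIIT Flow ends → HIIT Flow and Boxing Express overlap.
Cardio Express starts exactly when HIIT Flow ends (back-to-back, no overlap) — done with HIIT Flow.
Boxing Express starts before HIIT Advanced ends → HIIT Advanced and Boxing Express overlap.
Cardio Express starts before HIIT Advanced ends → HIIT Advanced and Cardio Express overlap.
Strength Flow starts after HIIT Advanced ends — done with HIIT Advanced.
Cardio Express starts before Boxing Express ends → Boxing Express and Cardio Express overlap.
Strength Flow starts after Boxing Express ends — done with Boxing Express.
Strength Flow starts after Cardio Express ends — done with Cardio Express.
Yoga Blast starts before Strength Flow ends → Strength Flow and Yoga Blast overlap.
Zumba Power starts after Strength Flow ends.
Zumba Power starts after Yoga Blast ends.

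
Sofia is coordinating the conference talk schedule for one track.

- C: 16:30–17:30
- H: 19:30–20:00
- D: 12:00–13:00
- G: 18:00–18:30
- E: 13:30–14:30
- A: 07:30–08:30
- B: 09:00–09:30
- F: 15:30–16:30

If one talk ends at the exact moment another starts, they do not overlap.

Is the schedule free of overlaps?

Two intervals overlap when each starts before the other ends.
Sorted by start: A, B, D, E, F, C, G, H.
B starts after A ends, so A has no further overlaps.
D starts after B ends, so B has no further overlaps.
E starts after D ends, so D has no further overlaps.
F starts after E ends, so E has no further overlaps.
C starts exactly when F ends (back-to-back, no overlap), so F has no further overlaps.
G starts after C ends, so C has no further overlaps.
H starts after G ends.
Every pair is clear; the schedule has no overlaps.

Yes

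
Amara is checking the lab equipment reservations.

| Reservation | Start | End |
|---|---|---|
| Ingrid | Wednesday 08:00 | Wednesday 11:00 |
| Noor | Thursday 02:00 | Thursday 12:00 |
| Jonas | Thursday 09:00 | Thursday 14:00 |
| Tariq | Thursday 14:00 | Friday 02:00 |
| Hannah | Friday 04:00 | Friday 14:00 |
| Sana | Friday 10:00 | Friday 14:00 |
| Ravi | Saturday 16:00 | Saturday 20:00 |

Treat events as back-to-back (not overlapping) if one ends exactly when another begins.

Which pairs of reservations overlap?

Two intervals overlap when each starts before the other ends.
Sorted by start: Ingrid, Noor, Jonas, Tariq, Hannah, Sana, Ravi.
Noor starts after Ingrid ends, so nothing later overlaps Ingrid either.
Jonas starts before Noor ends → Noor and Jonas overlap.
Tariq starts after Noor ends, so nothing later overlaps Noor either.
Tariq starts exactly when Jonas ends (back-to-back, no overlap), so nothing later overlaps Jonas either.
Hannah starts after Tariq ends, so nothing later overlaps Tariq either.
Sana starts before Hannah ends → Hannah and Sana overlap.
Ravi starts after Hannah ends.
Ravi starts after Sana ends.

Hannah & Sana, Jonas & Noor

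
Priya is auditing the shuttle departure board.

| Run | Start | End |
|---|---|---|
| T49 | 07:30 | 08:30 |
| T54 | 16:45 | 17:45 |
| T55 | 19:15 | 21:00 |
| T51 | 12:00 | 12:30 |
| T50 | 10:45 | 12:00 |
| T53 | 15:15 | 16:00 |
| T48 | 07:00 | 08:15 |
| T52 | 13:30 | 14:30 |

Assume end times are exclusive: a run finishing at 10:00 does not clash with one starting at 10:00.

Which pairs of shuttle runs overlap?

Sorted by start: T48, T49, T50, T51, T52, T53, T54, T55.
T49 starts before T48 ends → T48 and T49 overlap.
T50 starts after T48 ends, so nothing later overlaps T48 either.
T50 starts after T49 ends, so nothing later overlaps T49 either.
T51 starts exactly when T50 ends (back-to-back, no overlap), so nothing later overlaps T50 either.
T52 starts after T51 ends, so nothing later overlaps T51 either.
T53 starts after T52 ends, so nothing later overlaps T52 either.
T54 starts after T53 ends, so nothing later overlaps T53 either.
T55 starts after T54 ends.

T48 & T49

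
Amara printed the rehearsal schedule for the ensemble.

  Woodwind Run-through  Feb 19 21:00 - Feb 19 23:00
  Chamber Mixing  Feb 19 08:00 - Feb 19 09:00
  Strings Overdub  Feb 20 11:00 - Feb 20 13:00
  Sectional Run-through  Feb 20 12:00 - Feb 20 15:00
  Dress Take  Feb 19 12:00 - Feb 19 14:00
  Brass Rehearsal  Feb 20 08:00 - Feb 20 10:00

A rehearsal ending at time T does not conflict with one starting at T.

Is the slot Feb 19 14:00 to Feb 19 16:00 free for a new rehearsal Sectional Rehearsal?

Chamber Mixing: ends Feb 19 09:00 at or before Sectional Rehearsal starts Feb 19 14:00 → clear.
Dress Take: ends Feb 19 14:00 at or before Sectional Rehearsal starts Feb 19 14:00 → clear.
Woodwind Run-through: starts Feb 19 21:00 at or after Sectional Rehearsal ends Feb 19 16:00 → clear.
Brass Rehearsal: starts Feb 20 08:00 at or after Sectional Rehearsal ends Feb 19 16:00 → clear.
Strings Overdub: starts Feb 20 11:00 at or after Sectional Rehearsal ends Feb 19 16:00 → clear.
Sectional Run-through: starts Feb 20 12:00 at or after Sectional Rehearsal ends Feb 19 16:00 → clear.

Yes — the slot is free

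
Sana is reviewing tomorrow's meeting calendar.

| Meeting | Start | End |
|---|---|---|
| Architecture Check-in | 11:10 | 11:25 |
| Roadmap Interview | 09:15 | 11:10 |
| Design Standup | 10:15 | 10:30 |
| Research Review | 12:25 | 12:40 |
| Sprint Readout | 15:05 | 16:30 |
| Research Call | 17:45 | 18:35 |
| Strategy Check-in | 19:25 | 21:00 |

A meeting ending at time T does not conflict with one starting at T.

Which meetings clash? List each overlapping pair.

Design Standup & Roadmap Interview

Two intervals overlap when each starts before the other ends.
Sorted by start: Roadmap Interview, Design Standup, Architecture Check-in, Research Review, Sprint Readout, Research Call, Strategy Check-in.
Design Standup starts before Roadmap Interview ends → Roadmap Interview and Design Standup overlap.
Architecture Check-in starts exactly when Roadmap Interview ends (back-to-back, no overlap); Roadmap Interview is clear from here.
Architecture Check-in starts after Design Standup ends; Design Standup is clear from here.
Research Review starts after Architecture Check-in ends; Architecture Check-in is clear from here.
Sprint Readout starts after Research Review ends; Research Review is clear from here.
Research Call starts after Sprint Readout ends; Sprint Readout is clear from here.
Strategy Check-in starts after Research Call ends.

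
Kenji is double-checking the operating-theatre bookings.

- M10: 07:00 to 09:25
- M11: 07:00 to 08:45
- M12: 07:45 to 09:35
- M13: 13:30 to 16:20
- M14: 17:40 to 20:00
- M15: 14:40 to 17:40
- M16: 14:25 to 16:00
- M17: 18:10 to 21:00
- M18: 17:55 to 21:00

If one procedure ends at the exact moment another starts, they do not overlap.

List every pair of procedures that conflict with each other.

M10 & M11, M10 & M12, M11 & M12, M13 & M15, M13 & M16, M14 & M17, M14 & M18, M15 & M16, M17 & M18

Check each pair: they overlap iff neither finishes before the other starts.
Sorted by start: M10, M11, M12, M13, M16, M15, M14, M18, M17.
M11 starts before M10 ends → M10 and M11 overlap.
M12 starts before M10 ends → M10 and M12 overlap.
M13 starts after M10 ends — done with M10.
M12 starts before M11 ends → M11 and M12 overlap.
M13 starts after M11 ends — done with M11.
M13 starts after M12 ends — done with M12.
M16 starts before M13 ends → M13 and M16 overlap.
M15 starts before M13 ends → M13 and M15 overlap.
M14 starts after M13 ends — done with M13.
M15 starts before M16 ends → M16 and M15 overlap.
M14 starts after M16 ends — done with M16.
M14 starts exactly when M15 ends (back-to-back, no overlap) — done with M15.
M18 starts before M14 ends → M14 and M18 overlap.
M17 starts before M14 ends → M14 and M17 overlap.
M17 starts before M18 ends → M18 and M17 overlap.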